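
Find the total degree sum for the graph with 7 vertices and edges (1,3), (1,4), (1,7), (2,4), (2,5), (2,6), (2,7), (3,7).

Step 1: Count edges incident to each vertex:
  deg(1) = 3 (neighbors: 3, 4, 7)
  deg(2) = 4 (neighbors: 4, 5, 6, 7)
  deg(3) = 2 (neighbors: 1, 7)
  deg(4) = 2 (neighbors: 1, 2)
  deg(5) = 1 (neighbors: 2)
  deg(6) = 1 (neighbors: 2)
  deg(7) = 3 (neighbors: 1, 2, 3)

Step 2: Sum all degrees:
  3 + 4 + 2 + 2 + 1 + 1 + 3 = 16

Verification: sum of degrees = 2 * |E| = 2 * 8 = 16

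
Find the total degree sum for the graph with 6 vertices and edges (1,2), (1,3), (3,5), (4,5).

Step 1: Count edges incident to each vertex:
  deg(1) = 2 (neighbors: 2, 3)
  deg(2) = 1 (neighbors: 1)
  deg(3) = 2 (neighbors: 1, 5)
  deg(4) = 1 (neighbors: 5)
  deg(5) = 2 (neighbors: 3, 4)
  deg(6) = 0 (neighbors: none)

Step 2: Sum all degrees:
  2 + 1 + 2 + 1 + 2 + 0 = 8

Verification: sum of degrees = 2 * |E| = 2 * 4 = 8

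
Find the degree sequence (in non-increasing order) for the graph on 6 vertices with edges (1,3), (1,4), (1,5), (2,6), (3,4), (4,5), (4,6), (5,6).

Step 1: Count edges incident to each vertex:
  deg(1) = 3 (neighbors: 3, 4, 5)
  deg(2) = 1 (neighbors: 6)
  deg(3) = 2 (neighbors: 1, 4)
  deg(4) = 4 (neighbors: 1, 3, 5, 6)
  deg(5) = 3 (neighbors: 1, 4, 6)
  deg(6) = 3 (neighbors: 2, 4, 5)

Step 2: Sort degrees in non-increasing order:
  Degrees: [3, 1, 2, 4, 3, 3] -> sorted: [4, 3, 3, 3, 2, 1]

Degree sequence: [4, 3, 3, 3, 2, 1]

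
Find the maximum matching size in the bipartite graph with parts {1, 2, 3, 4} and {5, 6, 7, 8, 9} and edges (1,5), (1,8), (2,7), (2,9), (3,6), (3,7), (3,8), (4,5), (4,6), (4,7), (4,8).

Step 1: List the neighbors of each left vertex:
  1: 5, 8
  2: 7, 9
  3: 6, 7, 8
  4: 5, 6, 7, 8

Step 2: Greedily match left vertices, then look for augmenting paths:
  Match 1 -- 5
  Match 2 -- 7
  Match 3 -- 6
  Match 4 -- 8
  No augmenting path remains.

Step 3: Verify this is maximum:
  Matching size 4 = min(|L|, |R|) = min(4, 5), which is an upper bound, so this matching is maximum.

Maximum matching: {(1,5), (2,7), (3,6), (4,8)}
Size: 4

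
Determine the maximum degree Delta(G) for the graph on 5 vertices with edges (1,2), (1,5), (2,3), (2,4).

Step 1: Count edges incident to each vertex:
  deg(1) = 2 (neighbors: 2, 5)
  deg(2) = 3 (neighbors: 1, 3, 4)
  deg(3) = 1 (neighbors: 2)
  deg(4) = 1 (neighbors: 2)
  deg(5) = 1 (neighbors: 1)

Step 2: Find maximum:
  max(2, 3, 1, 1, 1) = 3 (vertex 2)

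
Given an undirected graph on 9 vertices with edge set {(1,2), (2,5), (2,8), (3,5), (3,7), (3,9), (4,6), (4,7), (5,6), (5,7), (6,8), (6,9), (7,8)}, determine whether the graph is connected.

Step 1: Build adjacency list from edges:
  1: 2
  2: 1, 5, 8
  3: 5, 7, 9
  4: 6, 7
  5: 2, 3, 6, 7
  6: 4, 5, 8, 9
  7: 3, 4, 5, 8
  8: 2, 6, 7
  9: 3, 6

Step 2: Run BFS/DFS from vertex 1:
  Visited: {1, 2, 5, 8, 3, 6, 7, 9, 4}
  Reached 9 of 9 vertices

Step 3: All 9 vertices reached from vertex 1, so the graph is connected.
Answer: Yes, the graph is connected.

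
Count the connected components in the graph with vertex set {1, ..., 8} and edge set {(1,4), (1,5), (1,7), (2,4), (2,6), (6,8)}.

Step 1: Build adjacency list from edges:
  1: 4, 5, 7
  2: 4, 6
  3: (none)
  4: 1, 2
  5: 1
  6: 2, 8
  7: 1
  8: 6

Step 2: Run BFS/DFS from vertex 1:
  Visited: {1, 4, 5, 7, 2, 6, 8}
  Reached 7 of 8 vertices

Step 3: Only 7 of 8 vertices reached. Graph is disconnected.
Connected components: {1, 2, 4, 5, 6, 7, 8}, {3}
Number of connected components: 2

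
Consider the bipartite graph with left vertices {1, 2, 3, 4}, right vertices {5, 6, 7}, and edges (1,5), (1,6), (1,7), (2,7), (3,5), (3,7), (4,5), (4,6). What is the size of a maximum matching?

Step 1: List the neighbors of each left vertex:
  1: 5, 6, 7
  2: 7
  3: 5, 7
  4: 5, 6

Step 2: Greedily match left vertices, then look for augmenting paths:
  Match 1 -- 5
  Match 2 -- 7
  Match 4 -- 6
  No augmenting path remains.

Step 3: Verify this is maximum:
  Matching size 3 = min(|L|, |R|) = min(4, 3), which is an upper bound, so this matching is maximum.

Maximum matching: {(1,5), (2,7), (4,6)}
Size: 3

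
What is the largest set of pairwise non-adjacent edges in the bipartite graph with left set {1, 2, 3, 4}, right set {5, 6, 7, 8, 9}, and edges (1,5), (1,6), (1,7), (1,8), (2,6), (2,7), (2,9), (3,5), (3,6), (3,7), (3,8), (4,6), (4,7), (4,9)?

Step 1: List the neighbors of each left vertex:
  1: 5, 6, 7, 8
  2: 6, 7, 9
  3: 5, 6, 7, 8
  4: 6, 7, 9

Step 2: Greedily match left vertices, then look for augmenting paths:
  Match 1 -- 5
  Match 2 -- 6
  Match 3 -- 7
  Match 4 -- 9
  No augmenting path remains.

Step 3: Verify this is maximum:
  Matching size 4 = min(|L|, |R|) = min(4, 5), which is an upper bound, so this matching is maximum.

Maximum matching: {(1,5), (2,6), (3,7), (4,9)}
Size: 4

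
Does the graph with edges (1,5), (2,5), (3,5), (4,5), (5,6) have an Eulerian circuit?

Step 1: Find the degree of each vertex:
  deg(1) = 1
  deg(2) = 1
  deg(3) = 1
  deg(4) = 1
  deg(5) = 5
  deg(6) = 1

Step 2: Count vertices with odd degree:
  Odd-degree vertices: 1, 2, 3, 4, 5, 6 (6 total)

Step 3: Apply Euler's theorem:
  - Eulerian circuit exists iff graph is connected and all vertices have even degree
  - Eulerian path exists iff graph is connected and has 0 or 2 odd-degree vertices

Graph has 6 odd-degree vertices (need 0 or 2).
Neither Eulerian path nor Eulerian circuit exists.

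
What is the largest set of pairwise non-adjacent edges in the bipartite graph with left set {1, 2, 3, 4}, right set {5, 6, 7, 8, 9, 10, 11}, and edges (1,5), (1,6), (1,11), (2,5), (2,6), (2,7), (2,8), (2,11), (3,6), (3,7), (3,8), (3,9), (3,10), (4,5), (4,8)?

Step 1: List the neighbors of each left vertex:
  1: 5, 6, 11
  2: 5, 6, 7, 8, 11
  3: 6, 7, 8, 9, 10
  4: 5, 8

Step 2: Greedily match left vertices, then look for augmenting paths:
  Match 1 -- 5
  Match 2 -- 6
  Match 3 -- 7
  Match 4 -- 8
  No augmenting path remains.

Step 3: Verify this is maximum:
  Matching size 4 = min(|L|, |R|) = min(4, 7), which is an upper bound, so this matching is maximum.

Maximum matching: {(1,5), (2,6), (3,7), (4,8)}
Size: 4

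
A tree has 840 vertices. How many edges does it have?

A tree on n vertices always has exactly n - 1 edges.
For n = 840: edges = 840 - 1 = 839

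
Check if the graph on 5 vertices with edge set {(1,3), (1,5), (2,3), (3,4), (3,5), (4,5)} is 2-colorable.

Step 1: Attempt 2-coloring using BFS:
  Start at vertex 1, assign color 0
  Color vertex 3 with color 1 (neighbor of 1)
  Color vertex 5 with color 1 (neighbor of 1)
  Color vertex 2 with color 0 (neighbor of 3)
  Color vertex 4 with color 0 (neighbor of 3)

Step 2: Conflict found! Vertices 3 and 5 are adjacent but have the same color.
This means the graph contains an odd cycle.

The graph is NOT bipartite.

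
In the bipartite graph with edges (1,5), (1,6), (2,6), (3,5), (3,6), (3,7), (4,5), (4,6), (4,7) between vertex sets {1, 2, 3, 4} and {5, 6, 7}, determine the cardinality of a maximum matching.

Step 1: List the neighbors of each left vertex:
  1: 5, 6
  2: 6
  3: 5, 6, 7
  4: 5, 6, 7

Step 2: Greedily match left vertices, then look for augmenting paths:
  Match 1 -- 5
  Match 2 -- 6
  Match 3 -- 7
  No augmenting path remains.

Step 3: Verify this is maximum:
  Matching size 3 = min(|L|, |R|) = min(4, 3), which is an upper bound, so this matching is maximum.

Maximum matching: {(1,5), (2,6), (3,7)}
Size: 3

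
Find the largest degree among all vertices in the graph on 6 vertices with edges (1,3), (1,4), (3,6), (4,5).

Step 1: Count edges incident to each vertex:
  deg(1) = 2 (neighbors: 3, 4)
  deg(2) = 0 (neighbors: none)
  deg(3) = 2 (neighbors: 1, 6)
  deg(4) = 2 (neighbors: 1, 5)
  deg(5) = 1 (neighbors: 4)
  deg(6) = 1 (neighbors: 3)

Step 2: Find maximum:
  max(2, 0, 2, 2, 1, 1) = 2 (vertex 1)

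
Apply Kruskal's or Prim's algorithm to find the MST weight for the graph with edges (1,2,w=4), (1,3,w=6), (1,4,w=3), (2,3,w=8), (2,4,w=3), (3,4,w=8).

Apply Kruskal's algorithm (sort edges by weight, add if no cycle):

Sorted edges by weight:
  (1,4) w=3
  (2,4) w=3
  (1,2) w=4
  (1,3) w=6
  (2,3) w=8
  (3,4) w=8

Add edge (1,4) w=3 -- no cycle. Running total: 3
Add edge (2,4) w=3 -- no cycle. Running total: 6
Skip edge (1,2) w=4 -- would create cycle
Add edge (1,3) w=6 -- no cycle. Running total: 12

MST edges: (1,4,w=3), (2,4,w=3), (1,3,w=6)
Total MST weight: 3 + 3 + 6 = 12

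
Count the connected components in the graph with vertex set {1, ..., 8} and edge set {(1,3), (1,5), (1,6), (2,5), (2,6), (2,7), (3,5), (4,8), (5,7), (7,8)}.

Step 1: Build adjacency list from edges:
  1: 3, 5, 6
  2: 5, 6, 7
  3: 1, 5
  4: 8
  5: 1, 2, 3, 7
  6: 1, 2
  7: 2, 5, 8
  8: 4, 7

Step 2: Run BFS/DFS from vertex 1:
  Visited: {1, 3, 5, 6, 2, 7, 8, 4}
  Reached 8 of 8 vertices

Step 3: All 8 vertices reached from vertex 1, so the graph is connected.
Number of connected components: 1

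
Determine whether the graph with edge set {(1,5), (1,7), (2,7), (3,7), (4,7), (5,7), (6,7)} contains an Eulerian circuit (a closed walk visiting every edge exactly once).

Step 1: Find the degree of each vertex:
  deg(1) = 2
  deg(2) = 1
  deg(3) = 1
  deg(4) = 1
  deg(5) = 2
  deg(6) = 1
  deg(7) = 6

Step 2: Count vertices with odd degree:
  Odd-degree vertices: 2, 3, 4, 6 (4 total)

Step 3: Apply Euler's theorem:
  - Eulerian circuit exists iff graph is connected and all vertices have even degree
  - Eulerian path exists iff graph is connected and has 0 or 2 odd-degree vertices

Graph has 4 odd-degree vertices (need 0 or 2).
Neither Eulerian path nor Eulerian circuit exists.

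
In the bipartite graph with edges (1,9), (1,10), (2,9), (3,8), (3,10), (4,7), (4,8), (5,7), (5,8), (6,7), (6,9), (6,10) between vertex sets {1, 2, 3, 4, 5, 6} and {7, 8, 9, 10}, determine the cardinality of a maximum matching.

Step 1: List the neighbors of each left vertex:
  1: 9, 10
  2: 9
  3: 8, 10
  4: 7, 8
  5: 7, 8
  6: 7, 9, 10

Step 2: Greedily match left vertices, then look for augmenting paths:
  Match 1 -- 9
  Match 3 -- 8
  Match 4 -- 7
  Match 6 -- 10
  No augmenting path remains.

Step 3: Verify this is maximum:
  Matching size 4 = min(|L|, |R|) = min(6, 4), which is an upper bound, so this matching is maximum.

Maximum matching: {(1,9), (3,8), (4,7), (6,10)}
Size: 4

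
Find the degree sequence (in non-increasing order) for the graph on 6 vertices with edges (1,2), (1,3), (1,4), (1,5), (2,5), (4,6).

Step 1: Count edges incident to each vertex:
  deg(1) = 4 (neighbors: 2, 3, 4, 5)
  deg(2) = 2 (neighbors: 1, 5)
  deg(3) = 1 (neighbors: 1)
  deg(4) = 2 (neighbors: 1, 6)
  deg(5) = 2 (neighbors: 1, 2)
  deg(6) = 1 (neighbors: 4)

Step 2: Sort degrees in non-increasing order:
  Degrees: [4, 2, 1, 2, 2, 1] -> sorted: [4, 2, 2, 2, 1, 1]

Degree sequence: [4, 2, 2, 2, 1, 1]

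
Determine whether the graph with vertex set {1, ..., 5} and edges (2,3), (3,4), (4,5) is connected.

Step 1: Build adjacency list from edges:
  1: (none)
  2: 3
  3: 2, 4
  4: 3, 5
  5: 4

Step 2: Run BFS/DFS from vertex 1:
  Visited: {1}
  Reached 1 of 5 vertices

Step 3: Only 1 of 5 vertices reached. Graph is disconnected.
Connected components: {1}, {2, 3, 4, 5}
Answer: No, the graph is not connected (2 components).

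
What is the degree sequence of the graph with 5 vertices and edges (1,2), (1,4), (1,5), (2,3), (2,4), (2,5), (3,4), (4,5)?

Step 1: Count edges incident to each vertex:
  deg(1) = 3 (neighbors: 2, 4, 5)
  deg(2) = 4 (neighbors: 1, 3, 4, 5)
  deg(3) = 2 (neighbors: 2, 4)
  deg(4) = 4 (neighbors: 1, 2, 3, 5)
  deg(5) = 3 (neighbors: 1, 2, 4)

Step 2: Sort degrees in non-increasing order:
  Degrees: [3, 4, 2, 4, 3] -> sorted: [4, 4, 3, 3, 2]

Degree sequence: [4, 4, 3, 3, 2]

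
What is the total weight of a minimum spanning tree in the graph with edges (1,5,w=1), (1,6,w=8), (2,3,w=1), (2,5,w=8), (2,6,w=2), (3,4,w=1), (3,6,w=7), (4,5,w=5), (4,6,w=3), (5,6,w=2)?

Apply Kruskal's algorithm (sort edges by weight, add if no cycle):

Sorted edges by weight:
  (1,5) w=1
  (2,3) w=1
  (3,4) w=1
  (2,6) w=2
  (5,6) w=2
  (4,6) w=3
  (4,5) w=5
  (3,6) w=7
  (1,6) w=8
  (2,5) w=8

Add edge (1,5) w=1 -- no cycle. Running total: 1
Add edge (2,3) w=1 -- no cycle. Running total: 2
Add edge (3,4) w=1 -- no cycle. Running total: 3
Add edge (2,6) w=2 -- no cycle. Running total: 5
Add edge (5,6) w=2 -- no cycle. Running total: 7

MST edges: (1,5,w=1), (2,3,w=1), (3,4,w=1), (2,6,w=2), (5,6,w=2)
Total MST weight: 1 + 1 + 1 + 2 + 2 = 7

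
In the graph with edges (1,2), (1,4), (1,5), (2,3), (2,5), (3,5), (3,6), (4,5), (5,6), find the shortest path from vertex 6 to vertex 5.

Step 1: Build adjacency list:
  1: 2, 4, 5
  2: 1, 3, 5
  3: 2, 5, 6
  4: 1, 5
  5: 1, 2, 3, 4, 6
  6: 3, 5

Step 2: BFS from vertex 6 to find shortest path to 5:
  vertex 3 reached at distance 1
  vertex 5 reached at distance 1

Step 3: Shortest path: 6 -> 5
Path length: 1 edge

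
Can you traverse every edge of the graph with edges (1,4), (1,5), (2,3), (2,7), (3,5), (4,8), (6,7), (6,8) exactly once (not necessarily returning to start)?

Step 1: Find the degree of each vertex:
  deg(1) = 2
  deg(2) = 2
  deg(3) = 2
  deg(4) = 2
  deg(5) = 2
  deg(6) = 2
  deg(7) = 2
  deg(8) = 2

Step 2: Count vertices with odd degree:
  All vertices have even degree (0 odd-degree vertices)

Step 3: Apply Euler's theorem:
  - Eulerian circuit exists iff graph is connected and all vertices have even degree
  - Eulerian path exists iff graph is connected and has 0 or 2 odd-degree vertices

Graph is connected with 0 odd-degree vertices.
Both Eulerian circuit and Eulerian path exist.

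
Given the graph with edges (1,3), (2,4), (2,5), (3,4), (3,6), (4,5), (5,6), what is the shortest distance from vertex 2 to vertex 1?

Step 1: Build adjacency list:
  1: 3
  2: 4, 5
  3: 1, 4, 6
  4: 2, 3, 5
  5: 2, 4, 6
  6: 3, 5

Step 2: BFS from vertex 2 to find shortest path to 1:
  vertex 4 reached at distance 1
  vertex 5 reached at distance 1
  vertex 3 reached at distance 2
  vertex 6 reached at distance 2
  vertex 1 reached at distance 3

Step 3: Shortest path: 2 -> 4 -> 3 -> 1
Path length: 3 edges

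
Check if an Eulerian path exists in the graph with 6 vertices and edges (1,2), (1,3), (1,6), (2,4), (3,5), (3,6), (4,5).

Step 1: Find the degree of each vertex:
  deg(1) = 3
  deg(2) = 2
  deg(3) = 3
  deg(4) = 2
  deg(5) = 2
  deg(6) = 2

Step 2: Count vertices with odd degree:
  Odd-degree vertices: 1, 3 (2 total)

Step 3: Apply Euler's theorem:
  - Eulerian circuit exists iff graph is connected and all vertices have even degree
  - Eulerian path exists iff graph is connected and has 0 or 2 odd-degree vertices

Graph is connected with exactly 2 odd-degree vertices (1, 3).
Eulerian path exists (starting and ending at the odd-degree vertices), but no Eulerian circuit.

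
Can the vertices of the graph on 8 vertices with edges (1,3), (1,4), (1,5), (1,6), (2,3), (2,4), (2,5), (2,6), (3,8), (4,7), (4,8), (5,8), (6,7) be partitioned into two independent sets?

Step 1: Attempt 2-coloring using BFS:
  Start at vertex 1, assign color 0
  Color vertex 3 with color 1 (neighbor of 1)
  Color vertex 4 with color 1 (neighbor of 1)
  Color vertex 5 with color 1 (neighbor of 1)
  Color vertex 6 with color 1 (neighbor of 1)
  Color vertex 2 with color 0 (neighbor of 3)
  Color vertex 8 with color 0 (neighbor of 3)
  Color vertex 7 with color 0 (neighbor of 4)

Step 2: 2-coloring succeeded. No conflicts found.
  Set A (color 0): {1, 2, 7, 8}
  Set B (color 1): {3, 4, 5, 6}

The graph is bipartite with partition {1, 2, 7, 8}, {3, 4, 5, 6}.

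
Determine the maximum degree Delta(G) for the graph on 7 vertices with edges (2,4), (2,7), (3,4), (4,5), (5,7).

Step 1: Count edges incident to each vertex:
  deg(1) = 0 (neighbors: none)
  deg(2) = 2 (neighbors: 4, 7)
  deg(3) = 1 (neighbors: 4)
  deg(4) = 3 (neighbors: 2, 3, 5)
  deg(5) = 2 (neighbors: 4, 7)
  deg(6) = 0 (neighbors: none)
  deg(7) = 2 (neighbors: 2, 5)

Step 2: Find maximum:
  max(0, 2, 1, 3, 2, 0, 2) = 3 (vertex 4)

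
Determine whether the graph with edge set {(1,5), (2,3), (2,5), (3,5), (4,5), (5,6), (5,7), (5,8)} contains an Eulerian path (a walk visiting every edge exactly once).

Step 1: Find the degree of each vertex:
  deg(1) = 1
  deg(2) = 2
  deg(3) = 2
  deg(4) = 1
  deg(5) = 7
  deg(6) = 1
  deg(7) = 1
  deg(8) = 1

Step 2: Count vertices with odd degree:
  Odd-degree vertices: 1, 4, 5, 6, 7, 8 (6 total)

Step 3: Apply Euler's theorem:
  - Eulerian circuit exists iff graph is connected and all vertices have even degree
  - Eulerian path exists iff graph is connected and has 0 or 2 odd-degree vertices

Graph has 6 odd-degree vertices (need 0 or 2).
Neither Eulerian path nor Eulerian circuit exists.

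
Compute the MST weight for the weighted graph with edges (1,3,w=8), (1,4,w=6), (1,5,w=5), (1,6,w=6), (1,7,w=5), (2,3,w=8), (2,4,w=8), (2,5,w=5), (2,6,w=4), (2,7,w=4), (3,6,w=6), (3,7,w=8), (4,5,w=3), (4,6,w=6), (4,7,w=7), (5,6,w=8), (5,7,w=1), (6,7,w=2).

Apply Kruskal's algorithm (sort edges by weight, add if no cycle):

Sorted edges by weight:
  (5,7) w=1
  (6,7) w=2
  (4,5) w=3
  (2,6) w=4
  (2,7) w=4
  (1,5) w=5
  (1,7) w=5
  (2,5) w=5
  (1,4) w=6
  (1,6) w=6
  (3,6) w=6
  (4,6) w=6
  (4,7) w=7
  (1,3) w=8
  (2,3) w=8
  (2,4) w=8
  (3,7) w=8
  (5,6) w=8

Add edge (5,7) w=1 -- no cycle. Running total: 1
Add edge (6,7) w=2 -- no cycle. Running total: 3
Add edge (4,5) w=3 -- no cycle. Running total: 6
Add edge (2,6) w=4 -- no cycle. Running total: 10
Skip edge (2,7) w=4 -- would create cycle
Add edge (1,5) w=5 -- no cycle. Running total: 15
Skip edge (1,7) w=5 -- would create cycle
Skip edge (2,5) w=5 -- would create cycle
Skip edge (1,4) w=6 -- would create cycle
Skip edge (1,6) w=6 -- would create cycle
Add edge (3,6) w=6 -- no cycle. Running total: 21

MST edges: (5,7,w=1), (6,7,w=2), (4,5,w=3), (2,6,w=4), (1,5,w=5), (3,6,w=6)
Total MST weight: 1 + 2 + 3 + 4 + 5 + 6 = 21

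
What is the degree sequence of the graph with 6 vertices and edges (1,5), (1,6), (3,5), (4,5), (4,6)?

Step 1: Count edges incident to each vertex:
  deg(1) = 2 (neighbors: 5, 6)
  deg(2) = 0 (neighbors: none)
  deg(3) = 1 (neighbors: 5)
  deg(4) = 2 (neighbors: 5, 6)
  deg(5) = 3 (neighbors: 1, 3, 4)
  deg(6) = 2 (neighbors: 1, 4)

Step 2: Sort degrees in non-increasing order:
  Degrees: [2, 0, 1, 2, 3, 2] -> sorted: [3, 2, 2, 2, 1, 0]

Degree sequence: [3, 2, 2, 2, 1, 0]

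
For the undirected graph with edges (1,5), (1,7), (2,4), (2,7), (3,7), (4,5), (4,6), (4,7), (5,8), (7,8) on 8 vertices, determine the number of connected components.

Step 1: Build adjacency list from edges:
  1: 5, 7
  2: 4, 7
  3: 7
  4: 2, 5, 6, 7
  5: 1, 4, 8
  6: 4
  7: 1, 2, 3, 4, 8
  8: 5, 7

Step 2: Run BFS/DFS from vertex 1:
  Visited: {1, 5, 7, 4, 8, 2, 3, 6}
  Reached 8 of 8 vertices

Step 3: All 8 vertices reached from vertex 1, so the graph is connected.
Number of connected components: 1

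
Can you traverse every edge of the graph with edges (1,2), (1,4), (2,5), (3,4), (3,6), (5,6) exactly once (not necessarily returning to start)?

Step 1: Find the degree of each vertex:
  deg(1) = 2
  deg(2) = 2
  deg(3) = 2
  deg(4) = 2
  deg(5) = 2
  deg(6) = 2

Step 2: Count vertices with odd degree:
  All vertices have even degree (0 odd-degree vertices)

Step 3: Apply Euler's theorem:
  - Eulerian circuit exists iff graph is connected and all vertices have even degree
  - Eulerian path exists iff graph is connected and has 0 or 2 odd-degree vertices

Graph is connected with 0 odd-degree vertices.
Both Eulerian circuit and Eulerian path exist.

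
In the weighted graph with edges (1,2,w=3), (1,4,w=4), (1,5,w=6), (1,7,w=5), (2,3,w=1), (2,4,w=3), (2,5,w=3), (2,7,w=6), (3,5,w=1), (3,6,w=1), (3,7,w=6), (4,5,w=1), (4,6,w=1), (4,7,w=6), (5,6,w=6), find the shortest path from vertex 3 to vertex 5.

Step 1: Build adjacency list with weights:
  1: 2(w=3), 4(w=4), 5(w=6), 7(w=5)
  2: 1(w=3), 3(w=1), 4(w=3), 5(w=3), 7(w=6)
  3: 2(w=1), 5(w=1), 6(w=1), 7(w=6)
  4: 1(w=4), 2(w=3), 5(w=1), 6(w=1), 7(w=6)
  5: 1(w=6), 2(w=3), 3(w=1), 4(w=1), 6(w=6)
  6: 3(w=1), 4(w=1), 5(w=6)
  7: 1(w=5), 2(w=6), 3(w=6), 4(w=6)

Step 2: Apply Dijkstra's algorithm from vertex 3:
  Visit vertex 3 (distance=0)
    Update dist[2] = 1
    Update dist[5] = 1
    Update dist[6] = 1
    Update dist[7] = 6
  Visit vertex 2 (distance=1)
    Update dist[1] = 4
    Update dist[4] = 4
  Visit vertex 5 (distance=1)
    Update dist[4] = 2

Step 3: Shortest path: 3 -> 5
Total weight: 1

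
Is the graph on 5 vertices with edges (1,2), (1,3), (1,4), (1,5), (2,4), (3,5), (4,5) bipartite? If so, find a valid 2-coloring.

Step 1: Attempt 2-coloring using BFS:
  Start at vertex 1, assign color 0
  Color vertex 2 with color 1 (neighbor of 1)
  Color vertex 3 with color 1 (neighbor of 1)
  Color vertex 4 with color 1 (neighbor of 1)
  Color vertex 5 with color 1 (neighbor of 1)

Step 2: Conflict found! Vertices 2 and 4 are adjacent but have the same color.
This means the graph contains an odd cycle.

The graph is NOT bipartite.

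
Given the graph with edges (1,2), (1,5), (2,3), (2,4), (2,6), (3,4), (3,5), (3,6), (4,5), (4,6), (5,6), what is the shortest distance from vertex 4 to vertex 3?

Step 1: Build adjacency list:
  1: 2, 5
  2: 1, 3, 4, 6
  3: 2, 4, 5, 6
  4: 2, 3, 5, 6
  5: 1, 3, 4, 6
  6: 2, 3, 4, 5

Step 2: BFS from vertex 4 to find shortest path to 3:
  vertex 2 reached at distance 1
  vertex 3 reached at distance 1

Step 3: Shortest path: 4 -> 3
Path length: 1 edge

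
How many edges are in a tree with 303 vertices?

A tree on n vertices always has exactly n - 1 edges.
For n = 303: edges = 303 - 1 = 302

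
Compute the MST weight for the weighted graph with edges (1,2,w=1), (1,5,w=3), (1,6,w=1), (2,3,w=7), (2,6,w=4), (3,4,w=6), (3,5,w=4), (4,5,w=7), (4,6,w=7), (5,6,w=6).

Apply Kruskal's algorithm (sort edges by weight, add if no cycle):

Sorted edges by weight:
  (1,6) w=1
  (1,2) w=1
  (1,5) w=3
  (2,6) w=4
  (3,5) w=4
  (3,4) w=6
  (5,6) w=6
  (2,3) w=7
  (4,5) w=7
  (4,6) w=7

Add edge (1,6) w=1 -- no cycle. Running total: 1
Add edge (1,2) w=1 -- no cycle. Running total: 2
Add edge (1,5) w=3 -- no cycle. Running total: 5
Skip edge (2,6) w=4 -- would create cycle
Add edge (3,5) w=4 -- no cycle. Running total: 9
Add edge (3,4) w=6 -- no cycle. Running total: 15

MST edges: (1,6,w=1), (1,2,w=1), (1,5,w=3), (3,5,w=4), (3,4,w=6)
Total MST weight: 1 + 1 + 3 + 4 + 6 = 15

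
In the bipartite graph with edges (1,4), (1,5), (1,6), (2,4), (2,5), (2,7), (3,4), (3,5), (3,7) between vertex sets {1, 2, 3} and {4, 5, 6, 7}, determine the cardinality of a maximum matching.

Step 1: List the neighbors of each left vertex:
  1: 4, 5, 6
  2: 4, 5, 7
  3: 4, 5, 7

Step 2: Greedily match left vertices, then look for augmenting paths:
  Match 1 -- 4
  Match 2 -- 5
  Match 3 -- 7
  No augmenting path remains.

Step 3: Verify this is maximum:
  Matching size 3 = min(|L|, |R|) = min(3, 4), which is an upper bound, so this matching is maximum.

Maximum matching: {(1,4), (2,5), (3,7)}
Size: 3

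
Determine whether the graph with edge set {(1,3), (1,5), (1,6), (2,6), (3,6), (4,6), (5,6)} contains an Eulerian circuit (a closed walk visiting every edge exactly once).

Step 1: Find the degree of each vertex:
  deg(1) = 3
  deg(2) = 1
  deg(3) = 2
  deg(4) = 1
  deg(5) = 2
  deg(6) = 5

Step 2: Count vertices with odd degree:
  Odd-degree vertices: 1, 2, 4, 6 (4 total)

Step 3: Apply Euler's theorem:
  - Eulerian circuit exists iff graph is connected and all vertices have even degree
  - Eulerian path exists iff graph is connected and has 0 or 2 odd-degree vertices

Graph has 4 odd-degree vertices (need 0 or 2).
Neither Eulerian path nor Eulerian circuit exists.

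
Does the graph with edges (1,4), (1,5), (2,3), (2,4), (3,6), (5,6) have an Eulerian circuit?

Step 1: Find the degree of each vertex:
  deg(1) = 2
  deg(2) = 2
  deg(3) = 2
  deg(4) = 2
  deg(5) = 2
  deg(6) = 2

Step 2: Count vertices with odd degree:
  All vertices have even degree (0 odd-degree vertices)

Step 3: Apply Euler's theorem:
  - Eulerian circuit exists iff graph is connected and all vertices have even degree
  - Eulerian path exists iff graph is connected and has 0 or 2 odd-degree vertices

Graph is connected with 0 odd-degree vertices.
Both Eulerian circuit and Eulerian path exist.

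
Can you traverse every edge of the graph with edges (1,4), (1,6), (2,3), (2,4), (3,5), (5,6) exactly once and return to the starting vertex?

Step 1: Find the degree of each vertex:
  deg(1) = 2
  deg(2) = 2
  deg(3) = 2
  deg(4) = 2
  deg(5) = 2
  deg(6) = 2

Step 2: Count vertices with odd degree:
  All vertices have even degree (0 odd-degree vertices)

Step 3: Apply Euler's theorem:
  - Eulerian circuit exists iff graph is connected and all vertices have even degree
  - Eulerian path exists iff graph is connected and has 0 or 2 odd-degree vertices

Graph is connected with 0 odd-degree vertices.
Both Eulerian circuit and Eulerian path exist.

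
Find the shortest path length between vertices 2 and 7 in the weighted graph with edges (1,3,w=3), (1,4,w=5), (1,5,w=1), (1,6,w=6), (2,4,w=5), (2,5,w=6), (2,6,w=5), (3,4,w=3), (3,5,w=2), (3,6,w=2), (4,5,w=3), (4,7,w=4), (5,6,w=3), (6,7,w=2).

Step 1: Build adjacency list with weights:
  1: 3(w=3), 4(w=5), 5(w=1), 6(w=6)
  2: 4(w=5), 5(w=6), 6(w=5)
  3: 1(w=3), 4(w=3), 5(w=2), 6(w=2)
  4: 1(w=5), 2(w=5), 3(w=3), 5(w=3), 7(w=4)
  5: 1(w=1), 2(w=6), 3(w=2), 4(w=3), 6(w=3)
  6: 1(w=6), 2(w=5), 3(w=2), 5(w=3), 7(w=2)
  7: 4(w=4), 6(w=2)

Step 2: Apply Dijkstra's algorithm from vertex 2:
  Visit vertex 2 (distance=0)
    Update dist[4] = 5
    Update dist[5] = 6
    Update dist[6] = 5
  Visit vertex 4 (distance=5)
    Update dist[1] = 10
    Update dist[3] = 8
    Update dist[7] = 9
  Visit vertex 6 (distance=5)
    Update dist[3] = 7
    Update dist[7] = 7
  Visit vertex 5 (distance=6)
    Update dist[1] = 7
  Visit vertex 1 (distance=7)
  Visit vertex 3 (distance=7)
  Visit vertex 7 (distance=7)

Step 3: Shortest path: 2 -> 6 -> 7
Total weight: 5 + 2 = 7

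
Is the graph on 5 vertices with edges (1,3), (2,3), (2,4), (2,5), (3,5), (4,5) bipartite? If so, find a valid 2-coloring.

Step 1: Attempt 2-coloring using BFS:
  Start at vertex 1, assign color 0
  Color vertex 3 with color 1 (neighbor of 1)
  Color vertex 2 with color 0 (neighbor of 3)
  Color vertex 5 with color 0 (neighbor of 3)
  Color vertex 4 with color 1 (neighbor of 2)

Step 2: Conflict found! Vertices 2 and 5 are adjacent but have the same color.
This means the graph contains an odd cycle.

The graph is NOT bipartite.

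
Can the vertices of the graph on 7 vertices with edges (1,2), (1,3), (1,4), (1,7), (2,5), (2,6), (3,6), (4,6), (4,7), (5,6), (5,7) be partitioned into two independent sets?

Step 1: Attempt 2-coloring using BFS:
  Start at vertex 1, assign color 0
  Color vertex 2 with color 1 (neighbor of 1)
  Color vertex 3 with color 1 (neighbor of 1)
  Color vertex 4 with color 1 (neighbor of 1)
  Color vertex 7 with color 1 (neighbor of 1)
  Color vertex 5 with color 0 (neighbor of 2)
  Color vertex 6 with color 0 (neighbor of 2)

Step 2: Conflict found! Vertices 4 and 7 are adjacent but have the same color.
This means the graph contains an odd cycle.

The graph is NOT bipartite.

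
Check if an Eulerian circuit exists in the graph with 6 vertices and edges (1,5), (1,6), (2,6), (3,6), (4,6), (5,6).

Step 1: Find the degree of each vertex:
  deg(1) = 2
  deg(2) = 1
  deg(3) = 1
  deg(4) = 1
  deg(5) = 2
  deg(6) = 5

Step 2: Count vertices with odd degree:
  Odd-degree vertices: 2, 3, 4, 6 (4 total)

Step 3: Apply Euler's theorem:
  - Eulerian circuit exists iff graph is connected and all vertices have even degree
  - Eulerian path exists iff graph is connected and has 0 or 2 odd-degree vertices

Graph has 4 odd-degree vertices (need 0 or 2).
Neither Eulerian path nor Eulerian circuit exists.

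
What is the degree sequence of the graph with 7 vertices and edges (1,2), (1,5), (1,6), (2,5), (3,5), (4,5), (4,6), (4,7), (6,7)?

Step 1: Count edges incident to each vertex:
  deg(1) = 3 (neighbors: 2, 5, 6)
  deg(2) = 2 (neighbors: 1, 5)
  deg(3) = 1 (neighbors: 5)
  deg(4) = 3 (neighbors: 5, 6, 7)
  deg(5) = 4 (neighbors: 1, 2, 3, 4)
  deg(6) = 3 (neighbors: 1, 4, 7)
  deg(7) = 2 (neighbors: 4, 6)

Step 2: Sort degrees in non-increasing order:
  Degrees: [3, 2, 1, 3, 4, 3, 2] -> sorted: [4, 3, 3, 3, 2, 2, 1]

Degree sequence: [4, 3, 3, 3, 2, 2, 1]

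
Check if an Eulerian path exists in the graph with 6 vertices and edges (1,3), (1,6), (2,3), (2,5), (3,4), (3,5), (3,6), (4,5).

Step 1: Find the degree of each vertex:
  deg(1) = 2
  deg(2) = 2
  deg(3) = 5
  deg(4) = 2
  deg(5) = 3
  deg(6) = 2

Step 2: Count vertices with odd degree:
  Odd-degree vertices: 3, 5 (2 total)

Step 3: Apply Euler's theorem:
  - Eulerian circuit exists iff graph is connected and all vertices have even degree
  - Eulerian path exists iff graph is connected and has 0 or 2 odd-degree vertices

Graph is connected with exactly 2 odd-degree vertices (3, 5).
Eulerian path exists (starting and ending at the odd-degree vertices), but no Eulerian circuit.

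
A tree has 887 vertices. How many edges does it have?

A tree on n vertices always has exactly n - 1 edges.
For n = 887: edges = 887 - 1 = 886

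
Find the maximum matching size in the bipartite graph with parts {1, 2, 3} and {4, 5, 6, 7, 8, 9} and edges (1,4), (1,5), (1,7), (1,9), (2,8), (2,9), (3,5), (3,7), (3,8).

Step 1: List the neighbors of each left vertex:
  1: 4, 5, 7, 9
  2: 8, 9
  3: 5, 7, 8

Step 2: Greedily match left vertices, then look for augmenting paths:
  Match 1 -- 4
  Match 2 -- 8
  Match 3 -- 5
  No augmenting path remains.

Step 3: Verify this is maximum:
  Matching size 3 = min(|L|, |R|) = min(3, 6), which is an upper bound, so this matching is maximum.

Maximum matching: {(1,4), (2,8), (3,5)}
Size: 3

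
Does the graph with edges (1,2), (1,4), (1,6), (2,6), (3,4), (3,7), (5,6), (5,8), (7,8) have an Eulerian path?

Step 1: Find the degree of each vertex:
  deg(1) = 3
  deg(2) = 2
  deg(3) = 2
  deg(4) = 2
  deg(5) = 2
  deg(6) = 3
  deg(7) = 2
  deg(8) = 2

Step 2: Count vertices with odd degree:
  Odd-degree vertices: 1, 6 (2 total)

Step 3: Apply Euler's theorem:
  - Eulerian circuit exists iff graph is connected and all vertices have even degree
  - Eulerian path exists iff graph is connected and has 0 or 2 odd-degree vertices

Graph is connected with exactly 2 odd-degree vertices (1, 6).
Eulerian path exists (starting and ending at the odd-degree vertices), but no Eulerian circuit.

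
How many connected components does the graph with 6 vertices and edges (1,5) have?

Step 1: Build adjacency list from edges:
  1: 5
  2: (none)
  3: (none)
  4: (none)
  5: 1
  6: (none)

Step 2: Run BFS/DFS from vertex 1:
  Visited: {1, 5}
  Reached 2 of 6 vertices

Step 3: Only 2 of 6 vertices reached. Graph is disconnected.
Connected components: {1, 5}, {2}, {3}, {4}, {6}
Number of connected components: 5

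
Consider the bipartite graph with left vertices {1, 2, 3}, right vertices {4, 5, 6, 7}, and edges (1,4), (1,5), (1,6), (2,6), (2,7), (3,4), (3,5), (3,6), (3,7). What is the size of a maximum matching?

Step 1: List the neighbors of each left vertex:
  1: 4, 5, 6
  2: 6, 7
  3: 4, 5, 6, 7

Step 2: Greedily match left vertices, then look for augmenting paths:
  Match 1 -- 4
  Match 2 -- 6
  Match 3 -- 5
  No augmenting path remains.

Step 3: Verify this is maximum:
  Matching size 3 = min(|L|, |R|) = min(3, 4), which is an upper bound, so this matching is maximum.

Maximum matching: {(1,4), (2,6), (3,5)}
Size: 3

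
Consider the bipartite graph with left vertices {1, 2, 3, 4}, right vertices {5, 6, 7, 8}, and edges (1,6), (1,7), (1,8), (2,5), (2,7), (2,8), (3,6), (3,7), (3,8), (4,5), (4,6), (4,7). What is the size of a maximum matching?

Step 1: List the neighbors of each left vertex:
  1: 6, 7, 8
  2: 5, 7, 8
  3: 6, 7, 8
  4: 5, 6, 7

Step 2: Greedily match left vertices, then look for augmenting paths:
  Match 1 -- 6
  Match 2 -- 8
  Match 3 -- 7
  Match 4 -- 5
  No augmenting path remains.

Step 3: Verify this is maximum:
  Matching size 4 = min(|L|, |R|) = min(4, 4), which is an upper bound, so this matching is maximum.

Maximum matching: {(1,6), (2,8), (3,7), (4,5)}
Size: 4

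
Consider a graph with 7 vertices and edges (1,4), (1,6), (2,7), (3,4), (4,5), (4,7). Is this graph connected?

Step 1: Build adjacency list from edges:
  1: 4, 6
  2: 7
  3: 4
  4: 1, 3, 5, 7
  5: 4
  6: 1
  7: 2, 4

Step 2: Run BFS/DFS from vertex 1:
  Visited: {1, 4, 6, 3, 5, 7, 2}
  Reached 7 of 7 vertices

Step 3: All 7 vertices reached from vertex 1, so the graph is connected.
Answer: Yes, the graph is connected.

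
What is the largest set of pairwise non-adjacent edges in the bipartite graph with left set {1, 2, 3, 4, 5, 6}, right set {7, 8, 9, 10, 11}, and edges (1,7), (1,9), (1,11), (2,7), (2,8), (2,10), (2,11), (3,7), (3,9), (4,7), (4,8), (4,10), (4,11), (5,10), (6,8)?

Step 1: List the neighbors of each left vertex:
  1: 7, 9, 11
  2: 7, 8, 10, 11
  3: 7, 9
  4: 7, 8, 10, 11
  5: 10
  6: 8

Step 2: Greedily match left vertices, then look for augmenting paths:
  Match 1 -- 7
  Match 2 -- 8
  Match 3 -- 9
  Match 4 -- 11
  Match 5 -- 10
  No augmenting path remains.

Step 3: Verify this is maximum:
  Matching size 5 = min(|L|, |R|) = min(6, 5), which is an upper bound, so this matching is maximum.

Maximum matching: {(1,7), (2,8), (3,9), (4,11), (5,10)}
Size: 5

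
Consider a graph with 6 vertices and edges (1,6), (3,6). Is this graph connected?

Step 1: Build adjacency list from edges:
  1: 6
  2: (none)
  3: 6
  4: (none)
  5: (none)
  6: 1, 3

Step 2: Run BFS/DFS from vertex 1:
  Visited: {1, 6, 3}
  Reached 3 of 6 vertices

Step 3: Only 3 of 6 vertices reached. Graph is disconnected.
Connected components: {1, 3, 6}, {2}, {4}, {5}
Answer: No, the graph is not connected (4 components).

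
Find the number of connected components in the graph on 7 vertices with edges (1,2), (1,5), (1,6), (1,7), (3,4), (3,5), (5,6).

Step 1: Build adjacency list from edges:
  1: 2, 5, 6, 7
  2: 1
  3: 4, 5
  4: 3
  5: 1, 3, 6
  6: 1, 5
  7: 1

Step 2: Run BFS/DFS from vertex 1:
  Visited: {1, 2, 5, 6, 7, 3, 4}
  Reached 7 of 7 vertices

Step 3: All 7 vertices reached from vertex 1, so the graph is connected.
Number of connected components: 1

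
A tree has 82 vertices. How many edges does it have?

A tree on n vertices always has exactly n - 1 edges.
For n = 82: edges = 82 - 1 = 81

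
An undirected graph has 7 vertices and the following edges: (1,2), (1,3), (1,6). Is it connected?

Step 1: Build adjacency list from edges:
  1: 2, 3, 6
  2: 1
  3: 1
  4: (none)
  5: (none)
  6: 1
  7: (none)

Step 2: Run BFS/DFS from vertex 1:
  Visited: {1, 2, 3, 6}
  Reached 4 of 7 vertices

Step 3: Only 4 of 7 vertices reached. Graph is disconnected.
Connected components: {1, 2, 3, 6}, {4}, {5}, {7}
Answer: No, the graph is not connected (4 components).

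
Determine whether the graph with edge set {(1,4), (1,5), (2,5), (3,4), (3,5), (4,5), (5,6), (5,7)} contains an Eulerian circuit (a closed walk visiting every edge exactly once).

Step 1: Find the degree of each vertex:
  deg(1) = 2
  deg(2) = 1
  deg(3) = 2
  deg(4) = 3
  deg(5) = 6
  deg(6) = 1
  deg(7) = 1

Step 2: Count vertices with odd degree:
  Odd-degree vertices: 2, 4, 6, 7 (4 total)

Step 3: Apply Euler's theorem:
  - Eulerian circuit exists iff graph is connected and all vertices have even degree
  - Eulerian path exists iff graph is connected and has 0 or 2 odd-degree vertices

Graph has 4 odd-degree vertices (need 0 or 2).
Neither Eulerian path nor Eulerian circuit exists.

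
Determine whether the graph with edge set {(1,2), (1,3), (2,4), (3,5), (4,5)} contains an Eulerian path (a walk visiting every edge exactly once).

Step 1: Find the degree of each vertex:
  deg(1) = 2
  deg(2) = 2
  deg(3) = 2
  deg(4) = 2
  deg(5) = 2

Step 2: Count vertices with odd degree:
  All vertices have even degree (0 odd-degree vertices)

Step 3: Apply Euler's theorem:
  - Eulerian circuit exists iff graph is connected and all vertices have even degree
  - Eulerian path exists iff graph is connected and has 0 or 2 odd-degree vertices

Graph is connected with 0 odd-degree vertices.
Both Eulerian circuit and Eulerian path exist.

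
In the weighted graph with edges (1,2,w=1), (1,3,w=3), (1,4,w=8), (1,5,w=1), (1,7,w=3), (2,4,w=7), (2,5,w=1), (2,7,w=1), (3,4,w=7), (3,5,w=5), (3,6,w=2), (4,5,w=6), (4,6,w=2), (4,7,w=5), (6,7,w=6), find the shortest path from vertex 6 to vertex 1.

Step 1: Build adjacency list with weights:
  1: 2(w=1), 3(w=3), 4(w=8), 5(w=1), 7(w=3)
  2: 1(w=1), 4(w=7), 5(w=1), 7(w=1)
  3: 1(w=3), 4(w=7), 5(w=5), 6(w=2)
  4: 1(w=8), 2(w=7), 3(w=7), 5(w=6), 6(w=2), 7(w=5)
  5: 1(w=1), 2(w=1), 3(w=5), 4(w=6)
  6: 3(w=2), 4(w=2), 7(w=6)
  7: 1(w=3), 2(w=1), 4(w=5), 6(w=6)

Step 2: Apply Dijkstra's algorithm from vertex 6:
  Visit vertex 6 (distance=0)
    Update dist[3] = 2
    Update dist[4] = 2
    Update dist[7] = 6
  Visit vertex 3 (distance=2)
    Update dist[1] = 5
    Update dist[5] = 7
  Visit vertex 4 (distance=2)
    Update dist[2] = 9
  Visit vertex 1 (distance=5)
    Update dist[2] = 6
    Update dist[5] = 6

Step 3: Shortest path: 6 -> 3 -> 1
Total weight: 2 + 3 = 5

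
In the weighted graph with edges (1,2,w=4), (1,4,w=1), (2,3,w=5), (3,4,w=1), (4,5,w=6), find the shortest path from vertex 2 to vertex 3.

Step 1: Build adjacency list with weights:
  1: 2(w=4), 4(w=1)
  2: 1(w=4), 3(w=5)
  3: 2(w=5), 4(w=1)
  4: 1(w=1), 3(w=1), 5(w=6)
  5: 4(w=6)

Step 2: Apply Dijkstra's algorithm from vertex 2:
  Visit vertex 2 (distance=0)
    Update dist[1] = 4
    Update dist[3] = 5
  Visit vertex 1 (distance=4)
    Update dist[4] = 5
  Visit vertex 3 (distance=5)

Step 3: Shortest path: 2 -> 3
Total weight: 5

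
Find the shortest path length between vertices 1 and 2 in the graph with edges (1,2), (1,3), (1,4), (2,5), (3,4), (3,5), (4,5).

Step 1: Build adjacency list:
  1: 2, 3, 4
  2: 1, 5
  3: 1, 4, 5
  4: 1, 3, 5
  5: 2, 3, 4

Step 2: BFS from vertex 1 to find shortest path to 2:
  vertex 2 reached at distance 1

Step 3: Shortest path: 1 -> 2
Path length: 1 edge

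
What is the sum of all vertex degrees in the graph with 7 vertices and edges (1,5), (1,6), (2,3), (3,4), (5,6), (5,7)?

Step 1: Count edges incident to each vertex:
  deg(1) = 2 (neighbors: 5, 6)
  deg(2) = 1 (neighbors: 3)
  deg(3) = 2 (neighbors: 2, 4)
  deg(4) = 1 (neighbors: 3)
  deg(5) = 3 (neighbors: 1, 6, 7)
  deg(6) = 2 (neighbors: 1, 5)
  deg(7) = 1 (neighbors: 5)

Step 2: Sum all degrees:
  2 + 1 + 2 + 1 + 3 + 2 + 1 = 12

Verification: sum of degrees = 2 * |E| = 2 * 6 = 12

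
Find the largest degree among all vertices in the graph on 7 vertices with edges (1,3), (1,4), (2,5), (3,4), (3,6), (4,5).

Step 1: Count edges incident to each vertex:
  deg(1) = 2 (neighbors: 3, 4)
  deg(2) = 1 (neighbors: 5)
  deg(3) = 3 (neighbors: 1, 4, 6)
  deg(4) = 3 (neighbors: 1, 3, 5)
  deg(5) = 2 (neighbors: 2, 4)
  deg(6) = 1 (neighbors: 3)
  deg(7) = 0 (neighbors: none)

Step 2: Find maximum:
  max(2, 1, 3, 3, 2, 1, 0) = 3 (vertex 3)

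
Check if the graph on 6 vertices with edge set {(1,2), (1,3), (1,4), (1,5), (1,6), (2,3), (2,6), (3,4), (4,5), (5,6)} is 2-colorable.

Step 1: Attempt 2-coloring using BFS:
  Start at vertex 1, assign color 0
  Color vertex 2 with color 1 (neighbor of 1)
  Color vertex 3 with color 1 (neighbor of 1)
  Color vertex 4 with color 1 (neighbor of 1)
  Color vertex 5 with color 1 (neighbor of 1)
  Color vertex 6 with color 1 (neighbor of 1)

Step 2: Conflict found! Vertices 2 and 3 are adjacent but have the same color.
This means the graph contains an odd cycle.

The graph is NOT bipartite.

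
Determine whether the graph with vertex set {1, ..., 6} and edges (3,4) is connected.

Step 1: Build adjacency list from edges:
  1: (none)
  2: (none)
  3: 4
  4: 3
  5: (none)
  6: (none)

Step 2: Run BFS/DFS from vertex 1:
  Visited: {1}
  Reached 1 of 6 vertices

Step 3: Only 1 of 6 vertices reached. Graph is disconnected.
Connected components: {1}, {2}, {3, 4}, {5}, {6}
Answer: No, the graph is not connected (5 components).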